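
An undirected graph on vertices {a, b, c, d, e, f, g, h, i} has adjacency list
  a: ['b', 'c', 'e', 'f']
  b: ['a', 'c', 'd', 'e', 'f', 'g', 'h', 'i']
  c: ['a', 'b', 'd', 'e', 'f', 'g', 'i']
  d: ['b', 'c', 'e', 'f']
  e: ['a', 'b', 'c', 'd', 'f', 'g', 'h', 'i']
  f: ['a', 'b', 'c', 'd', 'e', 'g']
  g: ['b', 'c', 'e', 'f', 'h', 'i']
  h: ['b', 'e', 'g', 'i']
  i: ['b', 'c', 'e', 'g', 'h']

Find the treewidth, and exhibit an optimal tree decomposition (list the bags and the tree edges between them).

The largest bag has 5 vertices, giving width 4; this decomposition certifies tw(G) ≤ 4. For the lower bound, the 5 vertices {b, e, g, h, i} are pairwise adjacent, and any tree decomposition puts a clique entirely inside one bag — forcing width ≥ 4. Hence tw(G) = 4 exactly.

Treewidth 4.
Bags: B1 = {b, c, e, f, g}  B2 = {b, c, e, g, i}  B3 = {a, b, c, e, f}  B4 = {b, e, g, h, i}  B5 = {b, c, d, e, f}
Tree: B1–B2, B1–B3, B2–B4, B1–B5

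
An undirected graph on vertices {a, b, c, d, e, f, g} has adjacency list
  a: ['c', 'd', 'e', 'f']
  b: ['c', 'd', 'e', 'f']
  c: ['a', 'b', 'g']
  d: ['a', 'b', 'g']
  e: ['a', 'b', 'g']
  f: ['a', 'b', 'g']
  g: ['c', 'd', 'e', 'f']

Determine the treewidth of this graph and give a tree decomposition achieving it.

Every bag has size at most 4, so the width is 4 − 1 = 3 and tw(G) ≤ 3. For the lower bound: the 4 vertex sets {c,g}, {a,f}, {b}, {e} are disjoint, each induces a connected subgraph, and every pair is joined by at least one edge of G. Contracting each set to a single vertex therefore yields K_{4} as a minor, and since treewidth is minor-monotone, tw(G) ≥ tw(K_{4}) = 3. Therefore the treewidth is 3.

Treewidth 3.
One optimal decomposition is:
Bags: B1 = {a, b, c, g}  B2 = {a, b, f, g}  B3 = {a, b, e, g}  B4 = {a, b, d, g}
Tree: B1–B2, B2–B3, B3–B4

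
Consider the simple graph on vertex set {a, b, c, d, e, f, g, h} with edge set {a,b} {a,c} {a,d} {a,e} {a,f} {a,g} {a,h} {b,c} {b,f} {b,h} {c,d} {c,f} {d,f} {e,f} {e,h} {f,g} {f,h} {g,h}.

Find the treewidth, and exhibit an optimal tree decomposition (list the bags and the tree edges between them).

The largest bag has 4 vertices, giving width 3; this decomposition certifies tw(G) ≤ 3. For the lower bound, the 4 vertices {a, c, d, f} are pairwise adjacent, and any tree decomposition puts a clique entirely inside one bag — forcing width ≥ 3. Combining the bounds, tw(G) = 3.

Treewidth 3.
One optimal decomposition is:
Bags: B1 = {a, b, c, f}  B2 = {a, b, f, h}  B3 = {a, f, g, h}  B4 = {a, e, f, h}  B5 = {a, c, d, f}
Tree: B1–B2, B2–B3, B3–B4, B1–B5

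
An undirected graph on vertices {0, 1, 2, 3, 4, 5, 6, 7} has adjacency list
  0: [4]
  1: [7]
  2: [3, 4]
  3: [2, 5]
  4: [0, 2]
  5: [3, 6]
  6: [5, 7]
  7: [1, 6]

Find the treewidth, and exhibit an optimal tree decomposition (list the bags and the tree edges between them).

Treewidth 1.
One such decomposition:
Bags: B1 = {0, 4}  B2 = {2, 4}  B3 = {2, 3}  B4 = {3, 5}  B5 = {5, 6}  B6 = {6, 7}  B7 = {1, 7}
Tree: B1–B2, B2–B3, B3–B4, B4–B5, B5–B6, B6–B7

Every bag has size at most 2, so the width is 2 − 1 = 1 and tw(G) ≤ 1. G has an edge, so its treewidth is at least 1. Hence tw(G) = 1 exactly.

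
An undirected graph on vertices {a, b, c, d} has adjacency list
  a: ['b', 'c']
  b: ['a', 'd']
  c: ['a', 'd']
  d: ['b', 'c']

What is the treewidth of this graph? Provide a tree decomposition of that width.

Every bag has size at most 3, so the width is 3 − 1 = 2 and tw(G) ≤ 2. For the lower bound, G contains the cycle d–c–a–b–d, so G is not a forest; only forests have treewidth ≤ 1, hence tw(G) ≥ 2. The upper and lower bounds meet at 2, so that is the treewidth.

Treewidth 2.
One optimal decomposition is:
Bags: B1 = {a, c, d}  B2 = {a, b, d}
Tree: B1–B2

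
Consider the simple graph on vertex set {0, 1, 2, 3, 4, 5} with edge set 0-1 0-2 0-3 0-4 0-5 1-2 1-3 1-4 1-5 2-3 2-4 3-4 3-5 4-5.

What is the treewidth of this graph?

4

A width-4 tree decomposition is:
Bags: B1 = {0, 1, 2, 3, 4}  B2 = {0, 1, 3, 4, 5}
Tree: B1–B2
Each bag holds 5 vertices, so the decomposition has width 4, which upper-bounds the treewidth. On the other hand G contains the 5-clique {0, 1, 2, 3, 4}. A clique must lie in a single bag of any decomposition, so no decomposition can have width below 4. Therefore the treewidth is 4.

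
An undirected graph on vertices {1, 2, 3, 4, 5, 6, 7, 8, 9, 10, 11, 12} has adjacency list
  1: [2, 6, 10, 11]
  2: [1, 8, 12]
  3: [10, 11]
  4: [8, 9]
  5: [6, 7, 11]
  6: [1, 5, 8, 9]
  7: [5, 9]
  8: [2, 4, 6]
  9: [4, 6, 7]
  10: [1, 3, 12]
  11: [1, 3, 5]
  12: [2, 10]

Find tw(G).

3

A width-3 tree decomposition is:
Bags: B1 = {4, 5, 7, 9}  B2 = {4, 5, 6, 9}  B3 = {4, 5, 6, 8}  B4 = {5, 6, 8, 11}  B5 = {1, 6, 8, 11}  B6 = {1, 2, 8, 11}  B7 = {1, 2, 3, 11}  B8 = {1, 2, 3, 10}  B9 = {2, 3, 10, 12}
Tree: B1–B2, B2–B3, B3–B4, B4–B5, B5–B6, B6–B7, B7–B8, B8–B9
Every bag has size at most 4, so the width is 4 − 1 = 3 and tw(G) ≤ 3. For the lower bound: the 4 vertex sets {4,7,9}, {5}, {6}, {1,2,8,11} are disjoint, each induces a connected subgraph, and every pair is joined by at least one edge of G. Contracting each set to a single vertex therefore yields K_{4} as a minor, and since treewidth is minor-monotone, tw(G) ≥ tw(K_{4}) = 3. Therefore the treewidth is 3.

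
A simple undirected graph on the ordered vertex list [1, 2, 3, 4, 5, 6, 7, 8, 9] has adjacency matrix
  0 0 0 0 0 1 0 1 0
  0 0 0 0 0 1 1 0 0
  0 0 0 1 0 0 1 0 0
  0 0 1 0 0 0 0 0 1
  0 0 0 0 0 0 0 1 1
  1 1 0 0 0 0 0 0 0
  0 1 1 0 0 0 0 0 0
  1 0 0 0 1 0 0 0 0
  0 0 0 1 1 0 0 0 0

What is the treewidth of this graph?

A width-2 tree decomposition is:
Bags: B1 = {2, 3, 7}  B2 = {2, 3, 6}  B3 = {1, 3, 6}  B4 = {1, 3, 8}  B5 = {3, 5, 8}  B6 = {3, 5, 9}  B7 = {3, 4, 9}
Tree: B1–B2, B2–B3, B3–B4, B4–B5, B5–B6, B6–B7
Every bag has size at most 3, so the width is 3 − 1 = 2 and tw(G) ≤ 2. Since 3–7–2–6–1–8–5–9–4–3 is a cycle in G, G is not acyclic. Forests are exactly the graphs of treewidth ≤ 1, so tw(G) ≥ 2. Therefore the treewidth is 2.

2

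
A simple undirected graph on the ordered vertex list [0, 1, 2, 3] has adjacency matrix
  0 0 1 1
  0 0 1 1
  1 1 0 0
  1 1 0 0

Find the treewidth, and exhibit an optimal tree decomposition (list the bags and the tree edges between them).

Treewidth 2.
One such decomposition:
Bags: B1 = {0, 1, 2}  B2 = {0, 1, 3}
Tree: B1–B2

Every bag has size at most 3, so the width is 3 − 1 = 2 and tw(G) ≤ 2. For the lower bound, G contains the cycle 0–2–1–3–0, so G is not a forest; only forests have treewidth ≤ 1, hence tw(G) ≥ 2. Therefore the treewidth is 2.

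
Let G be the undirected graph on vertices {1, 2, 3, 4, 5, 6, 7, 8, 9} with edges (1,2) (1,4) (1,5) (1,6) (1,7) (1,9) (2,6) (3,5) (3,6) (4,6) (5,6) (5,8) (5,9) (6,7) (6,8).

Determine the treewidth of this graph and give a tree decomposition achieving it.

The largest bag has 3 vertices, giving width 2; this decomposition certifies tw(G) ≤ 2. Conversely, {1, 5, 9} is a clique of size 3, and the vertices of any clique must share a bag in every tree decomposition; so some bag has ≥ 3 vertices and tw(G) ≥ 2. Therefore the treewidth is 2.

Treewidth 2.
One optimal decomposition is:
Bags: B1 = {1, 5, 6}  B2 = {5, 6, 8}  B3 = {1, 5, 9}  B4 = {1, 2, 6}  B5 = {1, 4, 6}  B6 = {1, 6, 7}  B7 = {3, 5, 6}
Tree: B1–B2, B1–B3, B1–B4, B1–B5, B1–B6, B1–B7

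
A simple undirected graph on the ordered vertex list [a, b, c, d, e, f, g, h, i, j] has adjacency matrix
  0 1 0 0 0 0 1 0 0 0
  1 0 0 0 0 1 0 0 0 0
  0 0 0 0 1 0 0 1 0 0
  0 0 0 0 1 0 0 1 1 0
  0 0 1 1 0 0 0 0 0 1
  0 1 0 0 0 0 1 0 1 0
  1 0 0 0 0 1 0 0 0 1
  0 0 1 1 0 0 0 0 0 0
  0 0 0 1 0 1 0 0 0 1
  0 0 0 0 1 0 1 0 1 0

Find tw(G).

2

A width-2 tree decomposition is:
Bags: B1 = {c, e, h}  B2 = {d, e, h}  B3 = {d, e, j}  B4 = {d, i, j}  B5 = {g, i, j}  B6 = {f, g, i}  B7 = {a, f, g}  B8 = {a, b, f}
Tree: B1–B2, B2–B3, B3–B4, B4–B5, B5–B6, B6–B7, B7–B8
Every bag has size at most 3, so the width is 3 − 1 = 2 and tw(G) ≤ 2. For the lower bound, G contains the cycle c–h–d–e–c, so G is not a forest; only forests have treewidth ≤ 1, hence tw(G) ≥ 2. The upper and lower bounds meet at 2, so that is the treewidth.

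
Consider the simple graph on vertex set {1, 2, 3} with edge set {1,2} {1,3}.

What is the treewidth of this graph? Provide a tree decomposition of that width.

The largest bag has 2 vertices, giving width 1; this decomposition certifies tw(G) ≤ 1. G has an edge, so its treewidth is at least 1. Therefore the treewidth is 1.

Treewidth 1.
One such decomposition:
Bags: B1 = {1, 2}  B2 = {1, 3}
Tree: B1–B2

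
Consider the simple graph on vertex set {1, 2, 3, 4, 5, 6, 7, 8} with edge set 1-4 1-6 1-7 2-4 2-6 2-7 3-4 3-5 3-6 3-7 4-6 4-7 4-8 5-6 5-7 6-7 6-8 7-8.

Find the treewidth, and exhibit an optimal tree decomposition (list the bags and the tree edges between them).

The largest bag has 4 vertices, giving width 3; this decomposition certifies tw(G) ≤ 3. On the other hand G contains the 4-clique {4, 6, 7, 8}. A clique must lie in a single bag of any decomposition, so no decomposition can have width below 3. Combining the bounds, tw(G) = 3.

Treewidth 3.
One such decomposition:
Bags: B1 = {2, 4, 6, 7}  B2 = {1, 4, 6, 7}  B3 = {3, 4, 6, 7}  B4 = {3, 5, 6, 7}  B5 = {4, 6, 7, 8}
Tree: B1–B2, B1–B3, B3–B4, B1–B5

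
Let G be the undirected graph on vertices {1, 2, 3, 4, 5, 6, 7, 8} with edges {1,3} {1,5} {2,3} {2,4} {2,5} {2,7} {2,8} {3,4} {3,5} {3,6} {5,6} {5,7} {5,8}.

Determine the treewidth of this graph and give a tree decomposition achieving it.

Treewidth 2.
Bags: B1 = {2, 3, 5}  B2 = {2, 5, 8}  B3 = {3, 5, 6}  B4 = {1, 3, 5}  B5 = {2, 5, 7}  B6 = {2, 3, 4}
Tree: B1–B2, B1–B3, B3–B4, B1–B5, B1–B6

Each bag holds 3 vertices, so the decomposition has width 2, which upper-bounds the treewidth. Conversely, {2, 3, 4} is a clique of size 3, and the vertices of any clique must share a bag in every tree decomposition; so some bag has ≥ 3 vertices and tw(G) ≥ 2. Combining the bounds, tw(G) = 2.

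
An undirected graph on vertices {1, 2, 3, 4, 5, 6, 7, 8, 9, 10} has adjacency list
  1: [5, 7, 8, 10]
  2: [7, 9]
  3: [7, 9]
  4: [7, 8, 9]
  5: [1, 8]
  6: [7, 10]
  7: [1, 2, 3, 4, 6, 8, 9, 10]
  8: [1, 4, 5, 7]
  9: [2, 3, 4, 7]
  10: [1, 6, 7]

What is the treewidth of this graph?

2

A width-2 tree decomposition is:
Bags: B1 = {1, 7, 8}  B2 = {1, 7, 10}  B3 = {4, 7, 8}  B4 = {1, 5, 8}  B5 = {4, 7, 9}  B6 = {3, 7, 9}  B7 = {6, 7, 10}  B8 = {2, 7, 9}
Tree: B1–B2, B1–B3, B1–B4, B3–B5, B5–B6, B2–B7, B5–B8
The largest bag has 3 vertices, giving width 2; this decomposition certifies tw(G) ≤ 2. For the lower bound, the 3 vertices {1, 5, 8} are pairwise adjacent, and any tree decomposition puts a clique entirely inside one bag — forcing width ≥ 2. Hence tw(G) = 2 exactly.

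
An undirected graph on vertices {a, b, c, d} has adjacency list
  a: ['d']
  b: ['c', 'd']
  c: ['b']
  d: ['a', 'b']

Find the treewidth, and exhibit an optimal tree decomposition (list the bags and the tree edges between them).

Each bag holds 2 vertices, so the decomposition has width 1, which upper-bounds the treewidth. Since G has at least one edge (e.g. b–c), it is not an edgeless graph, so tw(G) ≥ 1. Hence tw(G) = 1 exactly.

Treewidth 1.
Bags: B1 = {b, c}  B2 = {b, d}  B3 = {a, d}
Tree: B1–B2, B2–B3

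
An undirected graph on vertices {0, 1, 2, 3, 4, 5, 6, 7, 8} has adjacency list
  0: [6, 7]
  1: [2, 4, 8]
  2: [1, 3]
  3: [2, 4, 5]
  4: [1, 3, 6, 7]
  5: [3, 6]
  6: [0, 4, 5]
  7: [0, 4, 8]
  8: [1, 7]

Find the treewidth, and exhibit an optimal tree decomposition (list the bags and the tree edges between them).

Treewidth 3.
Bags: B1 = {2, 3, 5, 6}  B2 = {2, 3, 4, 6}  B3 = {1, 2, 4, 6}  B4 = {0, 1, 4, 6}  B5 = {0, 1, 4, 7}  B6 = {0, 1, 7, 8}
Tree: B1–B2, B2–B3, B3–B4, B4–B5, B5–B6

Every bag has size at most 4, so the width is 4 − 1 = 3 and tw(G) ≤ 3. For the lower bound: the 4 vertex sets {2,3,5}, {6}, {4}, {0,1,7,8} are disjoint, each induces a connected subgraph, and every pair is joined by at least one edge of G. Contracting each set to a single vertex therefore yields K_{4} as a minor, and since treewidth is minor-monotone, tw(G) ≥ tw(K_{4}) = 3. Hence tw(G) = 3 exactly.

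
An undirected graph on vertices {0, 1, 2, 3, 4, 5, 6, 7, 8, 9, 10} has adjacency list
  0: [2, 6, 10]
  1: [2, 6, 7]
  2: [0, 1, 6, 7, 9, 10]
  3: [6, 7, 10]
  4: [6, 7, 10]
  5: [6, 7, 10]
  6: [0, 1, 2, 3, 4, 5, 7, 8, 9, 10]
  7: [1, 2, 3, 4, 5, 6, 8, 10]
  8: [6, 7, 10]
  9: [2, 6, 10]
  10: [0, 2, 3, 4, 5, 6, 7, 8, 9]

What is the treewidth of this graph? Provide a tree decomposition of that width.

Each bag holds 4 vertices, so the decomposition has width 3, which upper-bounds the treewidth. Conversely, {1, 2, 6, 7} is a clique of size 4, and the vertices of any clique must share a bag in every tree decomposition; so some bag has ≥ 4 vertices and tw(G) ≥ 3. Combining the bounds, tw(G) = 3.

Treewidth 3.
Bags: B1 = {6, 7, 8, 10}  B2 = {2, 6, 7, 10}  B3 = {1, 2, 6, 7}  B4 = {5, 6, 7, 10}  B5 = {2, 6, 9, 10}  B6 = {3, 6, 7, 10}  B7 = {4, 6, 7, 10}  B8 = {0, 2, 6, 10}
Tree: B1–B2, B2–B3, B1–B4, B2–B5, B4–B6, B1–B7, B2–B8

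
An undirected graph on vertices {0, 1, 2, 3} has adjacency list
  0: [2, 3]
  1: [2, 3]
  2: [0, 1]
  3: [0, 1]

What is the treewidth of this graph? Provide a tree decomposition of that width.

Treewidth 2.
One such decomposition:
Bags: B1 = {1, 2, 3}  B2 = {0, 2, 3}
Tree: B1–B2

Each bag holds 3 vertices, so the decomposition has width 2, which upper-bounds the treewidth. The edges 3–1–2–0–3 form a cycle, so G is not a tree and its treewidth is at least 2. Therefore the treewidth is 2.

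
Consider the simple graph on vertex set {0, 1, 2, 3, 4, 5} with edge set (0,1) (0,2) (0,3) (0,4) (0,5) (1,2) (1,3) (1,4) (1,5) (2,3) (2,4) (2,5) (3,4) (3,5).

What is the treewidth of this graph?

4

A width-4 tree decomposition is:
Bags: B1 = {0, 1, 2, 3, 4}  B2 = {0, 1, 2, 3, 5}
Tree: B1–B2
Each bag holds 5 vertices, so the decomposition has width 4, which upper-bounds the treewidth. For the lower bound, the 5 vertices {0, 1, 2, 3, 4} are pairwise adjacent, and any tree decomposition puts a clique entirely inside one bag — forcing width ≥ 4. Combining the bounds, tw(G) = 4.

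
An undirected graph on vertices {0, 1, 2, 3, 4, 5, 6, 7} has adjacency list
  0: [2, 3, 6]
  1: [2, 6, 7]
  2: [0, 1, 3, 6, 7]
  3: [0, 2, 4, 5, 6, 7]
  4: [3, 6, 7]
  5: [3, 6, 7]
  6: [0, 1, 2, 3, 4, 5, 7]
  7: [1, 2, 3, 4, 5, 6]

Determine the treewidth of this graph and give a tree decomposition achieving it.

Treewidth 3.
Bags: B1 = {3, 5, 6, 7}  B2 = {2, 3, 6, 7}  B3 = {0, 2, 3, 6}  B4 = {1, 2, 6, 7}  B5 = {3, 4, 6, 7}
Tree: B1–B2, B2–B3, B2–B4, B2–B5

Each bag holds 4 vertices, so the decomposition has width 3, which upper-bounds the treewidth. Conversely, {1, 2, 6, 7} is a clique of size 4, and the vertices of any clique must share a bag in every tree decomposition; so some bag has ≥ 4 vertices and tw(G) ≥ 3. The upper and lower bounds meet at 3, so that is the treewidth.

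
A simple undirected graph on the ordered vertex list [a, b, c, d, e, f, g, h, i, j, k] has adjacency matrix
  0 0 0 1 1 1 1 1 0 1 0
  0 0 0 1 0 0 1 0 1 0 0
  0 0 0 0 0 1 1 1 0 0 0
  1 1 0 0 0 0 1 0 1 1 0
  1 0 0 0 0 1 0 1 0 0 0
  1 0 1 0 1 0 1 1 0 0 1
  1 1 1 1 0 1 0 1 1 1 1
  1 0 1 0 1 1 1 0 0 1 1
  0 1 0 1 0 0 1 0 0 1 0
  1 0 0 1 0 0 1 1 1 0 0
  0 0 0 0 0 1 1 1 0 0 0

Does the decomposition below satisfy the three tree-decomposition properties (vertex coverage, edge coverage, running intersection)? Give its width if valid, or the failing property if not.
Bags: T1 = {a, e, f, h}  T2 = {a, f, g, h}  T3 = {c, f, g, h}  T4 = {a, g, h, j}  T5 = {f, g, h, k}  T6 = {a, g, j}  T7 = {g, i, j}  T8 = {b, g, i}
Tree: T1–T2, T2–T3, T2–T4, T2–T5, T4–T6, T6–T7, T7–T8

A tree decomposition must satisfy three properties: every vertex lies in some bag; for every edge, both endpoints lie together in some bag; and for every vertex, the bags containing it form a connected subtree. Here vertex d appears in no bag, so the decomposition is invalid.

No — vertex d appears in no bag.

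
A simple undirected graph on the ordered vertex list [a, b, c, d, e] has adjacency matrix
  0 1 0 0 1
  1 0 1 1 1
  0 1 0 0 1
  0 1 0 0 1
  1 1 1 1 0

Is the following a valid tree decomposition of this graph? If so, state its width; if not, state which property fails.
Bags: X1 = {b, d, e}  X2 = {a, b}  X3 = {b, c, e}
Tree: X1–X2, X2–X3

No — edge (e,a) lies in no bag.

A tree decomposition must satisfy three properties: every vertex lies in some bag; for every edge, both endpoints lie together in some bag; and for every vertex, the bags containing it form a connected subtree. Here edge (e,a) lies in no bag, so the decomposition is invalid.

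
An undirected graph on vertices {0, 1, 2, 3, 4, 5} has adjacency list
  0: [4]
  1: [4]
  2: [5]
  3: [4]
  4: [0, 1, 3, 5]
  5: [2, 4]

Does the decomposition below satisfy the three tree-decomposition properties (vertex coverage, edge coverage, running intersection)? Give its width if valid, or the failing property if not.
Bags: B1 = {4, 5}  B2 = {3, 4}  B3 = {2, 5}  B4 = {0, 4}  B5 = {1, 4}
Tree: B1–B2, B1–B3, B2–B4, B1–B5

Yes; width 1.

Vertex coverage: the bags together contain {0, 1, 2, 3, 4, 5}, the full vertex set. Edge coverage: each edge of G has both endpoints in at least one bag. Running intersection: for every vertex, the bags containing it form a connected subtree. All three properties hold, so this is a valid tree decomposition of width max|bag| − 1 = 1, and hence tw(G) ≤ 1.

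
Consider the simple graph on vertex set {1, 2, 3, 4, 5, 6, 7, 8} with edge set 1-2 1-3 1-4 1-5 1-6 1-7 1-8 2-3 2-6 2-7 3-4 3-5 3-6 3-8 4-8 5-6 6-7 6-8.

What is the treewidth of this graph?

A width-3 tree decomposition is:
Bags: B1 = {1, 2, 3, 6}  B2 = {1, 3, 5, 6}  B3 = {1, 3, 6, 8}  B4 = {1, 3, 4, 8}  B5 = {1, 2, 6, 7}
Tree: B1–B2, B2–B3, B3–B4, B1–B5
The largest bag has 4 vertices, giving width 3; this decomposition certifies tw(G) ≤ 3. On the other hand G contains the 4-clique {1, 3, 4, 8}. A clique must lie in a single bag of any decomposition, so no decomposition can have width below 3. Combining the bounds, tw(G) = 3.

3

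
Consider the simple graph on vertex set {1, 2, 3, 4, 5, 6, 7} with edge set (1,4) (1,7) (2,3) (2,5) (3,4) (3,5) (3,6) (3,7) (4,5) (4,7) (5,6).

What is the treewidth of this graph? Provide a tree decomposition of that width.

Treewidth 2.
One optimal decomposition is:
Bags: B1 = {3, 4, 5}  B2 = {3, 5, 6}  B3 = {3, 4, 7}  B4 = {2, 3, 5}  B5 = {1, 4, 7}
Tree: B1–B2, B1–B3, B2–B4, B3–B5

The largest bag has 3 vertices, giving width 2; this decomposition certifies tw(G) ≤ 2. Conversely, {1, 4, 7} is a clique of size 3, and the vertices of any clique must share a bag in every tree decomposition; so some bag has ≥ 3 vertices and tw(G) ≥ 2. Therefore the treewidth is 2.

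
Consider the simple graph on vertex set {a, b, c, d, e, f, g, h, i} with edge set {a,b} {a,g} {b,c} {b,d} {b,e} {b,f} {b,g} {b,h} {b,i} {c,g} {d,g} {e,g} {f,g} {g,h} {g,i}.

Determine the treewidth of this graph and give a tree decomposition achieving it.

Each bag holds 3 vertices, so the decomposition has width 2, which upper-bounds the treewidth. On the other hand G contains the 3-clique {b, d, g}. A clique must lie in a single bag of any decomposition, so no decomposition can have width below 2. Hence tw(G) = 2 exactly.

Treewidth 2.
One optimal decomposition is:
Bags: B1 = {b, g, h}  B2 = {b, d, g}  B3 = {a, b, g}  B4 = {b, e, g}  B5 = {b, f, g}  B6 = {b, c, g}  B7 = {b, g, i}
Tree: B1–B2, B2–B3, B1–B4, B4–B5, B3–B6, B1–B7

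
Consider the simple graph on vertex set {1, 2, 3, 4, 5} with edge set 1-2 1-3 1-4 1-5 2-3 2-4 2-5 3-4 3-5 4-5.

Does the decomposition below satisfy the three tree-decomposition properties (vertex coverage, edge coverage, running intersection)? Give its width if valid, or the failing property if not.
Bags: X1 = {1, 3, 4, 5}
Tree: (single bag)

A tree decomposition must satisfy three properties: every vertex lies in some bag; for every edge, both endpoints lie together in some bag; and for every vertex, the bags containing it form a connected subtree. Here vertex 2 appears in no bag, so the decomposition is invalid.

No — vertex 2 appears in no bag.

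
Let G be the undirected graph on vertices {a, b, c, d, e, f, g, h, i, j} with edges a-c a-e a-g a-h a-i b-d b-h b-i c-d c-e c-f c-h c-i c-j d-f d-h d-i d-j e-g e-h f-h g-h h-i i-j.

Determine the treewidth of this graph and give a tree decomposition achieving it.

Every bag has size at most 4, so the width is 4 − 1 = 3 and tw(G) ≤ 3. On the other hand G contains the 4-clique {c, d, i, j}. A clique must lie in a single bag of any decomposition, so no decomposition can have width below 3. Hence tw(G) = 3 exactly.

Treewidth 3.
Bags: B1 = {a, c, h, i}  B2 = {a, c, e, h}  B3 = {c, d, h, i}  B4 = {c, d, f, h}  B5 = {c, d, i, j}  B6 = {a, e, g, h}  B7 = {b, d, h, i}
Tree: B1–B2, B1–B3, B3–B4, B3–B5, B2–B6, B3–B7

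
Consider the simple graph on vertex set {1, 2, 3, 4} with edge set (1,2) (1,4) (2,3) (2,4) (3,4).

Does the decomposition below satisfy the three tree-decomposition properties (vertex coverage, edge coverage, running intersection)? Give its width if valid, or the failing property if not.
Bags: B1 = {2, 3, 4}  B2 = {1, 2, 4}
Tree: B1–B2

Yes; width 2.

Every vertex of G appears in some bag (union = {1, 2, 3, 4}); every edge is covered by a bag; and for each vertex v the set of bags containing v is connected in the bag tree. The decomposition is therefore valid. The largest bag has 3 vertices, so the width is 2.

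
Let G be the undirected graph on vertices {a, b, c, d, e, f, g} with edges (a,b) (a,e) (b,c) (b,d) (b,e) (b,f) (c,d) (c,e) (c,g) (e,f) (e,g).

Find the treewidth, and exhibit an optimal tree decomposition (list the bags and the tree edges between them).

Treewidth 2.
One such decomposition:
Bags: B1 = {b, c, e}  B2 = {a, b, e}  B3 = {c, e, g}  B4 = {b, c, d}  B5 = {b, e, f}
Tree: B1–B2, B1–B3, B1–B4, B2–B5

Every bag has size at most 3, so the width is 3 − 1 = 2 and tw(G) ≤ 2. On the other hand G contains the 3-clique {b, c, d}. A clique must lie in a single bag of any decomposition, so no decomposition can have width below 2. Combining the bounds, tw(G) = 2.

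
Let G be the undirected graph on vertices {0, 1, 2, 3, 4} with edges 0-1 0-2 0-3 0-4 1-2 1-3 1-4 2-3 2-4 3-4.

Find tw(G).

4

A width-4 tree decomposition is:
Bags: B1 = {0, 1, 2, 3, 4}
Tree: (single bag)
A single bag containing all 5 vertices is trivially a valid decomposition of width 4. Conversely, {0, 1, 2, 3, 4} is a clique of size 5, and the vertices of any clique must share a bag in every tree decomposition; so some bag has ≥ 5 vertices and tw(G) ≥ 4. Combining the bounds, tw(G) = 4.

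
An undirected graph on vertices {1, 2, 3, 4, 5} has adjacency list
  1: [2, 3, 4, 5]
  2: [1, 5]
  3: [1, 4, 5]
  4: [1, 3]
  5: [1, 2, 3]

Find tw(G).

2

A width-2 tree decomposition is:
Bags: B1 = {1, 3, 5}  B2 = {1, 3, 4}  B3 = {1, 2, 5}
Tree: B1–B2, B1–B3
The largest bag has 3 vertices, giving width 2; this decomposition certifies tw(G) ≤ 2. Conversely, {1, 2, 5} is a clique of size 3, and the vertices of any clique must share a bag in every tree decomposition; so some bag has ≥ 3 vertices and tw(G) ≥ 2. Therefore the treewidth is 2.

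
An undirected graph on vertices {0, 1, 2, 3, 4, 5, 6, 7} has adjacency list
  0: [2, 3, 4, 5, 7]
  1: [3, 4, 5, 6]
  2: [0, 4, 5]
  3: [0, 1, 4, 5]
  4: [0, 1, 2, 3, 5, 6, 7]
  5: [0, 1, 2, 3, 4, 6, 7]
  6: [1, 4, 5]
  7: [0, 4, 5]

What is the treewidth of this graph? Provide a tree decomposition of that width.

Each bag holds 4 vertices, so the decomposition has width 3, which upper-bounds the treewidth. For the lower bound, the 4 vertices {0, 2, 4, 5} are pairwise adjacent, and any tree decomposition puts a clique entirely inside one bag — forcing width ≥ 3. Hence tw(G) = 3 exactly.

Treewidth 3.
Bags: B1 = {1, 3, 4, 5}  B2 = {1, 4, 5, 6}  B3 = {0, 3, 4, 5}  B4 = {0, 2, 4, 5}  B5 = {0, 4, 5, 7}
Tree: B1–B2, B1–B3, B3–B4, B4–B5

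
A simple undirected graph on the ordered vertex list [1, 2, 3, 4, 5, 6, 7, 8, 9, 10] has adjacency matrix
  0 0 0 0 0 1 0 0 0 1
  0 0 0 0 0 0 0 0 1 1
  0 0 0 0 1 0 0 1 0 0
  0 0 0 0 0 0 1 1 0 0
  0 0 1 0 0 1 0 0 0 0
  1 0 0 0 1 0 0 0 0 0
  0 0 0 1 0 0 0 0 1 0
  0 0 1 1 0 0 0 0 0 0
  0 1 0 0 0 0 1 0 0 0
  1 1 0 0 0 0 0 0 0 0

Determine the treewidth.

A width-2 tree decomposition is:
Bags: B1 = {1, 2, 10}  B2 = {1, 2, 6}  B3 = {2, 5, 6}  B4 = {2, 3, 5}  B5 = {2, 3, 8}  B6 = {2, 4, 8}  B7 = {2, 4, 7}  B8 = {2, 7, 9}
Tree: B1–B2, B2–B3, B3–B4, B4–B5, B5–B6, B6–B7, B7–B8
Each bag holds 3 vertices, so the decomposition has width 2, which upper-bounds the treewidth. For the lower bound, G contains the cycle 2–10–1–6–5–3–8–4–7–9–2, so G is not a forest; only forests have treewidth ≤ 1, hence tw(G) ≥ 2. Therefore the treewidth is 2.

2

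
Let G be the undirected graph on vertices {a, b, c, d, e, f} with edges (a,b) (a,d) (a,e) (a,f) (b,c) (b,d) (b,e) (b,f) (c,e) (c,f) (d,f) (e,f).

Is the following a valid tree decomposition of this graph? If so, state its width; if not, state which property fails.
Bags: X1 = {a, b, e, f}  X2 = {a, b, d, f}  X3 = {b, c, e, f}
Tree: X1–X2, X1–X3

Yes; width 3.

Checking the three conditions: (i) the bags cover all of {a, b, c, d, e, f}; (ii) for each edge, some bag contains both endpoints; (iii) the bags containing any fixed vertex form a subtree. All hold, so the decomposition is valid with width 4 − 1 = 3.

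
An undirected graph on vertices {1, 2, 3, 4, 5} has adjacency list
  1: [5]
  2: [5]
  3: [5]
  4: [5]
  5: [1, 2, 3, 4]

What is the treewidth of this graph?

A width-1 tree decomposition is:
Bags: B1 = {3, 5}  B2 = {4, 5}  B3 = {1, 5}  B4 = {2, 5}
Tree: B1–B2, B1–B3, B1–B4
Every bag has size at most 2, so the width is 2 − 1 = 1 and tw(G) ≤ 1. Any graph with an edge has treewidth ≥ 1, and G has the edge 5–3. Combining the bounds, tw(G) = 1.

1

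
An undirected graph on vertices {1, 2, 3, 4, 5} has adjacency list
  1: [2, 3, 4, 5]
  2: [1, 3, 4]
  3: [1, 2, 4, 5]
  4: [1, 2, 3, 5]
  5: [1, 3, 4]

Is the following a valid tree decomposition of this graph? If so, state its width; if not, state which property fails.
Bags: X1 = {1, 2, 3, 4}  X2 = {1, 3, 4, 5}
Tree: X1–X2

Yes; width 3.

Checking the three conditions: (i) the bags cover all of {1, 2, 3, 4, 5}; (ii) for each edge, some bag contains both endpoints; (iii) the bags containing any fixed vertex form a subtree. All hold, so the decomposition is valid with width 4 − 1 = 3.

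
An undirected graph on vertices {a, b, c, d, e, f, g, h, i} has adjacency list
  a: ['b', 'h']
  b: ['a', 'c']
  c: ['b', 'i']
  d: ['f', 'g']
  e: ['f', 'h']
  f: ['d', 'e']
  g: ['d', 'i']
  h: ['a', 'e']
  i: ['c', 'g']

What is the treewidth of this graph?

2

A width-2 tree decomposition is:
Bags: B1 = {a, e, h}  B2 = {a, e, f}  B3 = {a, d, f}  B4 = {a, d, g}  B5 = {a, g, i}  B6 = {a, c, i}  B7 = {a, b, c}
Tree: B1–B2, B2–B3, B3–B4, B4–B5, B5–B6, B6–B7
The largest bag has 3 vertices, giving width 2; this decomposition certifies tw(G) ≤ 2. For the lower bound, G contains the cycle a–h–e–f–d–g–i–c–b–a, so G is not a forest; only forests have treewidth ≤ 1, hence tw(G) ≥ 2. Therefore the treewidth is 2.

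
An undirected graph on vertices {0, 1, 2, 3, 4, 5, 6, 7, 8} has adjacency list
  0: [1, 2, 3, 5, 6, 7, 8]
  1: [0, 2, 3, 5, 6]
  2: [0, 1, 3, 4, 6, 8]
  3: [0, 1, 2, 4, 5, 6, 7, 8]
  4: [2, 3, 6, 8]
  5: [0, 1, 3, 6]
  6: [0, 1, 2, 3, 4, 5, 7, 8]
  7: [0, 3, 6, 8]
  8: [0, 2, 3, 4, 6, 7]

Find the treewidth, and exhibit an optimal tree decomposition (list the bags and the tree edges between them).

Treewidth 4.
One such decomposition:
Bags: B1 = {0, 1, 2, 3, 6}  B2 = {0, 2, 3, 6, 8}  B3 = {2, 3, 4, 6, 8}  B4 = {0, 3, 6, 7, 8}  B5 = {0, 1, 3, 5, 6}
Tree: B1–B2, B2–B3, B2–B4, B1–B5

Every bag has size at most 5, so the width is 5 − 1 = 4 and tw(G) ≤ 4. Conversely, {0, 2, 3, 6, 8} is a clique of size 5, and the vertices of any clique must share a bag in every tree decomposition; so some bag has ≥ 5 vertices and tw(G) ≥ 4. Combining the bounds, tw(G) = 4.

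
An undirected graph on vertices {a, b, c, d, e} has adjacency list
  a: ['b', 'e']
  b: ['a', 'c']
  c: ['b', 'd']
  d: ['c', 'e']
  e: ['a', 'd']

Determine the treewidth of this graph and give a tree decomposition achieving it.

The largest bag has 3 vertices, giving width 2; this decomposition certifies tw(G) ≤ 2. The edges e–a–b–c–d–e form a cycle, so G is not a tree and its treewidth is at least 2. Hence tw(G) = 2 exactly.

Treewidth 2.
One optimal decomposition is:
Bags: B1 = {a, b, e}  B2 = {b, c, e}  B3 = {c, d, e}
Tree: B1–B2, B2–B3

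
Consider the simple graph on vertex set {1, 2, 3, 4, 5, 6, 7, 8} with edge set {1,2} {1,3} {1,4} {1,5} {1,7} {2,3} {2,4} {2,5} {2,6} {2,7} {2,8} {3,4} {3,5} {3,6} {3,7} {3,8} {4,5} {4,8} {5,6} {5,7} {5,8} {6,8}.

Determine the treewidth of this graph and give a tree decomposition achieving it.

Treewidth 4.
One such decomposition:
Bags: B1 = {2, 3, 4, 5, 8}  B2 = {2, 3, 5, 6, 8}  B3 = {1, 2, 3, 4, 5}  B4 = {1, 2, 3, 5, 7}
Tree: B1–B2, B1–B3, B3–B4

Each bag holds 5 vertices, so the decomposition has width 4, which upper-bounds the treewidth. Conversely, {2, 3, 4, 5, 8} is a clique of size 5, and the vertices of any clique must share a bag in every tree decomposition; so some bag has ≥ 5 vertices and tw(G) ≥ 4. Hence tw(G) = 4 exactly.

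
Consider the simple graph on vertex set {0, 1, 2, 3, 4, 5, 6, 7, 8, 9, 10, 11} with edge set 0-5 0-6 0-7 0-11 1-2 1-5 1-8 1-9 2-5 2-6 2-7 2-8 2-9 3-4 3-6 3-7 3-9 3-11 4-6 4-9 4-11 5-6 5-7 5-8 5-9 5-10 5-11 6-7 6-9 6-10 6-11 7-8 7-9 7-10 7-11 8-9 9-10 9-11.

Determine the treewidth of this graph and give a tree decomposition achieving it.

Each bag holds 5 vertices, so the decomposition has width 4, which upper-bounds the treewidth. On the other hand G contains the 5-clique {0, 5, 6, 7, 11}. A clique must lie in a single bag of any decomposition, so no decomposition can have width below 4. Hence tw(G) = 4 exactly.

Treewidth 4.
One such decomposition:
Bags: B1 = {2, 5, 6, 7, 9}  B2 = {5, 6, 7, 9, 10}  B3 = {5, 6, 7, 9, 11}  B4 = {3, 6, 7, 9, 11}  B5 = {0, 5, 6, 7, 11}  B6 = {2, 5, 7, 8, 9}  B7 = {3, 4, 6, 9, 11}  B8 = {1, 2, 5, 8, 9}
Tree: B1–B2, B1–B3, B3–B4, B3–B5, B1–B6, B4–B7, B6–B8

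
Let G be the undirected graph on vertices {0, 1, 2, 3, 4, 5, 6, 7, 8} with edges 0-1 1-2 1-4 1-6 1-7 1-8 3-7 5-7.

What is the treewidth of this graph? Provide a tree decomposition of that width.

Treewidth 1.
One optimal decomposition is:
Bags: B1 = {5, 7}  B2 = {1, 7}  B3 = {3, 7}  B4 = {1, 2}  B5 = {1, 4}  B6 = {1, 6}  B7 = {0, 1}  B8 = {1, 8}
Tree: B1–B2, B1–B3, B2–B4, B2–B5, B5–B6, B2–B7, B5–B8

The largest bag has 2 vertices, giving width 1; this decomposition certifies tw(G) ≤ 1. Since G has at least one edge (e.g. 5–7), it is not an edgeless graph, so tw(G) ≥ 1. Hence tw(G) = 1 exactly.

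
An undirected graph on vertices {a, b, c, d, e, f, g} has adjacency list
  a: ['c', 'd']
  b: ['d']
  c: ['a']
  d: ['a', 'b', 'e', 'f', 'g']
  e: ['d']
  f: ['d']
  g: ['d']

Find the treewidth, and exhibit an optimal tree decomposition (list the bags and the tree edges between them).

The largest bag has 2 vertices, giving width 1; this decomposition certifies tw(G) ≤ 1. Since G has at least one edge (e.g. g–d), it is not an edgeless graph, so tw(G) ≥ 1. Therefore the treewidth is 1.

Treewidth 1.
Bags: B1 = {d, g}  B2 = {a, d}  B3 = {d, f}  B4 = {d, e}  B5 = {a, c}  B6 = {b, d}
Tree: B1–B2, B1–B3, B1–B4, B2–B5, B3–B6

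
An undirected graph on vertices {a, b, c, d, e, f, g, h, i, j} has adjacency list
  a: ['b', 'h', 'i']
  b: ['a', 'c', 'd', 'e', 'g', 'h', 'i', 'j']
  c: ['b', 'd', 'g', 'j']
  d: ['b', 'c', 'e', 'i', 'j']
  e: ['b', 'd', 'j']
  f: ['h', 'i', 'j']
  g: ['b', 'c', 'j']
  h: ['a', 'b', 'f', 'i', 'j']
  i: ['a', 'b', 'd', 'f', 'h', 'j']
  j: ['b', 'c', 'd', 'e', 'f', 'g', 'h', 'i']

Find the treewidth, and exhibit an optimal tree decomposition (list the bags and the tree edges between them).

Treewidth 3.
Bags: B1 = {b, d, e, j}  B2 = {b, d, i, j}  B3 = {b, h, i, j}  B4 = {b, c, d, j}  B5 = {b, c, g, j}  B6 = {a, b, h, i}  B7 = {f, h, i, j}
Tree: B1–B2, B2–B3, B2–B4, B4–B5, B3–B6, B3–B7

Every bag has size at most 4, so the width is 4 − 1 = 3 and tw(G) ≤ 3. For the lower bound, the 4 vertices {f, h, i, j} are pairwise adjacent, and any tree decomposition puts a clique entirely inside one bag — forcing width ≥ 3. Therefore the treewidth is 3.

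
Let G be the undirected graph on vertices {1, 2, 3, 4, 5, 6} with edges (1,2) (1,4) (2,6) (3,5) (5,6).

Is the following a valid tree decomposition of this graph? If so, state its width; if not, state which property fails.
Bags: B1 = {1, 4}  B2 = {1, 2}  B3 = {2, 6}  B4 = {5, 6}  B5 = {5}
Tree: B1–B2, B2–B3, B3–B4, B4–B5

A tree decomposition must satisfy three properties: every vertex lies in some bag; for every edge, both endpoints lie together in some bag; and for every vertex, the bags containing it form a connected subtree. Here vertex 3 appears in no bag, so the decomposition is invalid.

No — vertex 3 appears in no bag.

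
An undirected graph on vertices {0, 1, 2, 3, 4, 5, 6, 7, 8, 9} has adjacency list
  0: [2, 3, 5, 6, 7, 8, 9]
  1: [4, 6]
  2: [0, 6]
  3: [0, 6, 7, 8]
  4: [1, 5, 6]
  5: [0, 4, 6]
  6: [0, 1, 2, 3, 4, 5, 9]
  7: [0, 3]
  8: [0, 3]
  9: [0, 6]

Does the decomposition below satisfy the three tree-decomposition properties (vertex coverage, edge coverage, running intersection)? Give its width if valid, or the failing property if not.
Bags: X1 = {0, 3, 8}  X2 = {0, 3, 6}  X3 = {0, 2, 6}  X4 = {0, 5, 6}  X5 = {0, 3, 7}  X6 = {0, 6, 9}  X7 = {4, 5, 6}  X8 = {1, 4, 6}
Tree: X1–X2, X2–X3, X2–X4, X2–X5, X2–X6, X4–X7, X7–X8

Yes; width 2.

Every vertex of G appears in some bag (union = {0, 1, 2, 3, 4, 5, 6, 7, 8, 9}); every edge is covered by a bag; and for each vertex v the set of bags containing v is connected in the bag tree. The decomposition is therefore valid. The largest bag has 3 vertices, so the width is 2.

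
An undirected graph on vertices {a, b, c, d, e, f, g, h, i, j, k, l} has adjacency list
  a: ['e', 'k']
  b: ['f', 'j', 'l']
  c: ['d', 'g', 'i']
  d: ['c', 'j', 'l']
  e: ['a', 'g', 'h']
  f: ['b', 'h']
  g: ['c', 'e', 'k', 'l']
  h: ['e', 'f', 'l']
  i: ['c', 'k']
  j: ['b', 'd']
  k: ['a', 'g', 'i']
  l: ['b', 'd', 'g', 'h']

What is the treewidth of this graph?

3

A width-3 tree decomposition is:
Bags: B1 = {a, e, i, k}  B2 = {e, g, i, k}  B3 = {c, e, g, i}  B4 = {c, e, g, h}  B5 = {c, g, h, l}  B6 = {c, d, h, l}  B7 = {d, f, h, l}  B8 = {b, d, f, l}  B9 = {b, d, f, j}
Tree: B1–B2, B2–B3, B3–B4, B4–B5, B5–B6, B6–B7, B7–B8, B8–B9
Every bag has size at most 4, so the width is 4 − 1 = 3 and tw(G) ≤ 3. For the lower bound: the 4 vertex sets {a,i,k}, {e}, {g}, {c,d,h,l} are disjoint, each induces a connected subgraph, and every pair is joined by at least one edge of G. Contracting each set to a single vertex therefore yields K_{4} as a minor, and since treewidth is minor-monotone, tw(G) ≥ tw(K_{4}) = 3. Combining the bounds, tw(G) = 3.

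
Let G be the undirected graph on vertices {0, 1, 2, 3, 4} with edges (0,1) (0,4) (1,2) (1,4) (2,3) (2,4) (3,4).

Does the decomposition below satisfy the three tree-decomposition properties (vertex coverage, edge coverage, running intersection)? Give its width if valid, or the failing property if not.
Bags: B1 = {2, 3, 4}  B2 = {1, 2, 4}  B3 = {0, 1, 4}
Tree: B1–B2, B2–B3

Every vertex of G appears in some bag (union = {0, 1, 2, 3, 4}); every edge is covered by a bag; and for each vertex v the set of bags containing v is connected in the bag tree. The decomposition is therefore valid. The largest bag has 3 vertices, so the width is 2.

Yes; width 2.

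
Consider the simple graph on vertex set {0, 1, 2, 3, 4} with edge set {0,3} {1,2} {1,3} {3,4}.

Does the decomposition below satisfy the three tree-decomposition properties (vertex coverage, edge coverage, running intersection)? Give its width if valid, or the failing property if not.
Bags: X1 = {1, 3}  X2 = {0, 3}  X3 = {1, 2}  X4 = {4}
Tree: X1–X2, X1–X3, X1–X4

No — edge (3,4) lies in no bag.

A tree decomposition must satisfy three properties: every vertex lies in some bag; for every edge, both endpoints lie together in some bag; and for every vertex, the bags containing it form a connected subtree. Here edge (3,4) lies in no bag, so the decomposition is invalid.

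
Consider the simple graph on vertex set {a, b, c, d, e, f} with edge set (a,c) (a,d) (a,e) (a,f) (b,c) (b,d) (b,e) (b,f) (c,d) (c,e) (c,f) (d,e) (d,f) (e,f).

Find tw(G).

4

A width-4 tree decomposition is:
Bags: B1 = {b, c, d, e, f}  B2 = {a, c, d, e, f}
Tree: B1–B2
The largest bag has 5 vertices, giving width 4; this decomposition certifies tw(G) ≤ 4. For the lower bound, the 5 vertices {a, c, d, e, f} are pairwise adjacent, and any tree decomposition puts a clique entirely inside one bag — forcing width ≥ 4. Therefore the treewidth is 4.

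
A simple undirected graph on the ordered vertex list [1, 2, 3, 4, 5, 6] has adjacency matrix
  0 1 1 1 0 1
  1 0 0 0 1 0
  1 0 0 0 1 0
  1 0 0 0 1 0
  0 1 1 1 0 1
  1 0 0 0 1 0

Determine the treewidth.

A width-2 tree decomposition is:
Bags: B1 = {1, 5, 6}  B2 = {1, 2, 5}  B3 = {1, 3, 5}  B4 = {1, 4, 5}
Tree: B1–B2, B2–B3, B3–B4
Every bag has size at most 3, so the width is 3 − 1 = 2 and tw(G) ≤ 2. Since 1–6–5–2–1 is a cycle in G, G is not acyclic. Forests are exactly the graphs of treewidth ≤ 1, so tw(G) ≥ 2. Combining the bounds, tw(G) = 2.

2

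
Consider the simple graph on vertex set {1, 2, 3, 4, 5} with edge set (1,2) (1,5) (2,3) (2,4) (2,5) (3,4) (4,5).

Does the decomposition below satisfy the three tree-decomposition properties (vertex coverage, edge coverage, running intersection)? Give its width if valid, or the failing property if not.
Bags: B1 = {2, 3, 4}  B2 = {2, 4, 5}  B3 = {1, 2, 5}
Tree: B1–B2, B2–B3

Every vertex of G appears in some bag (union = {1, 2, 3, 4, 5}); every edge is covered by a bag; and for each vertex v the set of bags containing v is connected in the bag tree. The decomposition is therefore valid. The largest bag has 3 vertices, so the width is 2.

Yes; width 2.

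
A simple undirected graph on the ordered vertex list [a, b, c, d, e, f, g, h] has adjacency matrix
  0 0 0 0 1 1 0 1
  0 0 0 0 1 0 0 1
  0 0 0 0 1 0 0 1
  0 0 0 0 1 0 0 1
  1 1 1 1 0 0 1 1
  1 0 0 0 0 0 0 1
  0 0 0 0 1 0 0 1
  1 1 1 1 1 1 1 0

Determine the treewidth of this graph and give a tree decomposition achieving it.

The largest bag has 3 vertices, giving width 2; this decomposition certifies tw(G) ≤ 2. For the lower bound, the 3 vertices {d, e, h} are pairwise adjacent, and any tree decomposition puts a clique entirely inside one bag — forcing width ≥ 2. The upper and lower bounds meet at 2, so that is the treewidth.

Treewidth 2.
Bags: B1 = {e, g, h}  B2 = {d, e, h}  B3 = {b, e, h}  B4 = {a, e, h}  B5 = {a, f, h}  B6 = {c, e, h}
Tree: B1–B2, B2–B3, B3–B4, B4–B5, B4–B6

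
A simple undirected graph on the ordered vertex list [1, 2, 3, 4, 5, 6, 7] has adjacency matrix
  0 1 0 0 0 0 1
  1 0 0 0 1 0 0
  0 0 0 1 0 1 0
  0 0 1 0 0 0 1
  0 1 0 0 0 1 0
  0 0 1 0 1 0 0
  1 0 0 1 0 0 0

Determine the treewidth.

A width-2 tree decomposition is:
Bags: B1 = {3, 4, 6}  B2 = {4, 6, 7}  B3 = {1, 6, 7}  B4 = {1, 2, 6}  B5 = {2, 5, 6}
Tree: B1–B2, B2–B3, B3–B4, B4–B5
Every bag has size at most 3, so the width is 3 − 1 = 2 and tw(G) ≤ 2. For the lower bound, G contains the cycle 6–3–4–7–1–2–5–6, so G is not a forest; only forests have treewidth ≤ 1, hence tw(G) ≥ 2. Hence tw(G) = 2 exactly.

2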